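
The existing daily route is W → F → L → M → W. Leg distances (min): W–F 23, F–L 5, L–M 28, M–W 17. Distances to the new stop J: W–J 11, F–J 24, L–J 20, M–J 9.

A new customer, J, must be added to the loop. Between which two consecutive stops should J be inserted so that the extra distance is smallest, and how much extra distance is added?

Adding 1 min by placing J on the L–M leg.

Insertion cost between consecutive stops i–j is d(i,J) + d(J,j) − d(i,j):
  between W and F: 11 + 24 − 23 = 12
  between F and L: 24 + 20 − 5 = 39
  between L and M: 20 + 9 − 28 = 1
  between M and W: 9 + 11 − 17 = 3
Cheapest insertion is between L and M, adding 1.
New total = 73 + 1 = 74.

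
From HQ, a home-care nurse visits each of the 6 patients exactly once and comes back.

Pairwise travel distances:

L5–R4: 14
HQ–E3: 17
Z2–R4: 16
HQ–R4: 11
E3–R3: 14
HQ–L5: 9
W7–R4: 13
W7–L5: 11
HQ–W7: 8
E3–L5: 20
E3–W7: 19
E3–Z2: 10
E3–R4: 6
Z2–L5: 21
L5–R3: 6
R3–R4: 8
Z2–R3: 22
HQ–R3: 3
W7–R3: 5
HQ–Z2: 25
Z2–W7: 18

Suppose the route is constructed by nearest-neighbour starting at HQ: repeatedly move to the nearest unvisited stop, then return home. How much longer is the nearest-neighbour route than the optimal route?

HQ: R3=3, W7=8, L5=9, R4=11, E3=17, Z2=25 ⇒ R3
R3: W7=5, L5=6, R4=8, E3=14, Z2=22 ⇒ W7
W7: L5=11, R4=13, Z2=18, E3=19 ⇒ L5
L5: R4=14, E3=20, Z2=21 ⇒ R4
R4: E3=6, Z2=16 ⇒ E3
E3: Z2=10 ⇒ Z2
NN route HQ → R3 → W7 → L5 → R4 → E3 → Z2 → HQ costs 74.
Optimal: HQ → W7 → Z2 → E3 → R4 → L5 → R3 → HQ costs 65 (by enumerating all 360 distinct tours).
Excess = 74 − 65 = 9.

The nearest-neighbour route is 9 longer than optimal.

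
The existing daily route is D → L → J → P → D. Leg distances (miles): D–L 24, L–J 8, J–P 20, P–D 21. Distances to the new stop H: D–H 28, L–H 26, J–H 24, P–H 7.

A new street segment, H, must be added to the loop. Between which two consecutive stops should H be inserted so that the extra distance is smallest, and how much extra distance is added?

Minimum extra distance: 11 miles, inserting H between J and P.

Insertion cost between consecutive stops i–j is d(i,H) + d(H,j) − d(i,j):
  between D and L: 28 + 26 − 24 = 30
  between L and J: 26 + 24 − 8 = 42
  between J and P: 24 + 7 − 20 = 11
  between P and D: 7 + 28 − 21 = 14
Cheapest insertion is between J and P, adding 11.
New total = 73 + 11 = 84.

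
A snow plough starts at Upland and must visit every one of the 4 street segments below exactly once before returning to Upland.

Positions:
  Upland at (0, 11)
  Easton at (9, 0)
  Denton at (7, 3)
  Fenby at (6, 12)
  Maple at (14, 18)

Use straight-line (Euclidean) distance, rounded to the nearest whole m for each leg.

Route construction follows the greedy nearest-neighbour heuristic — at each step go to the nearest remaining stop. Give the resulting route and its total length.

Nearest-neighbour total = 54 m; route Upland → Fenby → Denton → Easton → Maple → Upland.

Upland → [Fenby:6 / Denton:11 / Easton:14 / Maple:16] → Fenby (6)
Fenby → [Denton:9 / Maple:10 / Easton:12] → Denton (9)
Denton → [Easton:4 / Maple:17] → Easton (4)
Easton → [Maple:19] → Maple (19)
Return Maple→Upland: 16.
Total = 6 + 9 + 4 + 19 + 16 = 54.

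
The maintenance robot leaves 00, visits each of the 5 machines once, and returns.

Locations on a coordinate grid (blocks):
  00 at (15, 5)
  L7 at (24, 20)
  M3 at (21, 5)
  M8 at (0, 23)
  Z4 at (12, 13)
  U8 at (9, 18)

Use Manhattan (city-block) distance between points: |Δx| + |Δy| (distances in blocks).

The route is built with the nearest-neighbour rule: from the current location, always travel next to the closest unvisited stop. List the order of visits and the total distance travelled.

At 00 the remaining stops are M3 6, Z4 11, U8 19, L7 24, M8 33; go to M3.
At M3 the remaining stops are Z4 17, L7 18, U8 25, M8 39; go to Z4.
At Z4 the remaining stops are U8 8, L7 19, M8 22; go to U8.
At U8 the remaining stops are M8 14, L7 17; go to M8.
At M8 the remaining stops are L7 27; go to L7.
Return L7→00: 24.
Total = 6 + 17 + 8 + 14 + 27 + 24 = 96.

Total distance 96 blocks via the nearest-neighbour route 00 → M3 → Z4 → U8 → M8 → L7 → 00.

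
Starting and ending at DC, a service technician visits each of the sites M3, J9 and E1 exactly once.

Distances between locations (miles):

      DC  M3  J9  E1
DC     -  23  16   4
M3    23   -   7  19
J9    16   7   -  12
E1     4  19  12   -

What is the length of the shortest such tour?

Minimum total distance: 46 miles.

With 3 stops there are 3!/2 = 3 distinct round trips (a route and its reverse cost the same).
DC - M3 - J9 - E1 - DC: 23+7+12+4 = 46
DC - M3 - E1 - J9 - DC: 23+19+12+16 = 70
DC - J9 - M3 - E1 - DC: 16+7+19+4 = 46
The minimum is 46.
One optimal route: DC → M3 → J9 → E1 → DC (or its reverse).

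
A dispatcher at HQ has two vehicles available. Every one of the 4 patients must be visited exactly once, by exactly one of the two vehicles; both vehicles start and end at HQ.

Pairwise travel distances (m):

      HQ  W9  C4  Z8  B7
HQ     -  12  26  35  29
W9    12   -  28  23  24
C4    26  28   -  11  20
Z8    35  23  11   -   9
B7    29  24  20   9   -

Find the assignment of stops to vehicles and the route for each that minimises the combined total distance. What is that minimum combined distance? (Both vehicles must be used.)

Minimum combined distance: 99 m.

Check every non-empty split of the stops between the two vehicles; for each half take its own optimal tour:
  {W9} + {C4, Z8, B7}: 24 + 75 = 99
  {C4} + {W9, Z8, B7}: 52 + 73 = 125
  {W9, C4} + {Z8, B7}: 66 + 73 = 139
  {Z8} + {W9, C4, B7}: 70 + 82 = 152
  {W9, Z8} + {C4, B7}: 70 + 75 = 145
  {C4, Z8} + {W9, B7}: 72 + 65 = 137
  … (7 splits in total)
Best: vehicle 1 HQ → W9 → HQ = 24; vehicle 2 HQ → C4 → Z8 → B7 → HQ = 75; combined 99.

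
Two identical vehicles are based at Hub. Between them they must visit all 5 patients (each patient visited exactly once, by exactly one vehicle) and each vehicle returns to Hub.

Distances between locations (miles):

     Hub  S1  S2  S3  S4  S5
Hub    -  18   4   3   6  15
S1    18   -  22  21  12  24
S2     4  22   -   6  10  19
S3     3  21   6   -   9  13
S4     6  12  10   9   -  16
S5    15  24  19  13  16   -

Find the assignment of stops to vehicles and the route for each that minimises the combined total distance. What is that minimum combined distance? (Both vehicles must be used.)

66 miles — the smallest possible combined total.

Check every non-empty split of the stops between the two vehicles; for each half take its own optimal tour:
  {S1} + {S2, S3, S4, S5}: 36 + 45 = 81
  {S2} + {S1, S3, S4, S5}: 8 + 58 = 66
  {S1, S2} + {S3, S4, S5}: 44 + 38 = 82
  {S3} + {S1, S2, S4, S5}: 6 + 65 = 71
  {S1, S3} + {S2, S4, S5}: 42 + 45 = 87
  {S2, S3} + {S1, S4, S5}: 13 + 57 = 70
  … (15 splits in total)
Best: vehicle 1 Hub → S2 → Hub = 8; vehicle 2 Hub → S3 → S5 → S1 → S4 → Hub = 58; combined 66.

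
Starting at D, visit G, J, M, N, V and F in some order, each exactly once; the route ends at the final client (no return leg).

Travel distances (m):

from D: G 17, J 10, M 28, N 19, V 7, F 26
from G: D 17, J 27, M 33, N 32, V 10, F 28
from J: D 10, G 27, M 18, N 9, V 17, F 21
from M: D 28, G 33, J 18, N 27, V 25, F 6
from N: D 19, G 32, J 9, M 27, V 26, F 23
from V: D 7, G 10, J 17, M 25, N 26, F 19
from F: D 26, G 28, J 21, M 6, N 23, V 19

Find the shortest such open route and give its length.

There are 6! = 720 possible orderings.
D - G - J - M - N - V - F: 17+27+18+27+26+19 = 134
D - G - J - M - N - F - V: 17+27+18+27+23+19 = 131
D - G - J - M - V - N - F: 17+27+18+25+26+23 = 136
D - G - J - M - V - F - N: 17+27+18+25+19+23 = 129
D - G - J - M - F - N - V: 17+27+18+6+23+26 = 117
D - G - J - M - F - V - N: 17+27+18+6+19+26 = 113
D - G - J - N - M - V - F: 17+27+9+27+25+19 = 124
D - G - J - N - M - F - V: 17+27+9+27+6+19 = 105
… (712 more)
D - V - G - F - M - J - N: 7+10+28+6+18+9 = 78  ← best
The minimum is 78.
One shortest path: D → V → G → F → M → J → N.

78 m — the minimum one-way total.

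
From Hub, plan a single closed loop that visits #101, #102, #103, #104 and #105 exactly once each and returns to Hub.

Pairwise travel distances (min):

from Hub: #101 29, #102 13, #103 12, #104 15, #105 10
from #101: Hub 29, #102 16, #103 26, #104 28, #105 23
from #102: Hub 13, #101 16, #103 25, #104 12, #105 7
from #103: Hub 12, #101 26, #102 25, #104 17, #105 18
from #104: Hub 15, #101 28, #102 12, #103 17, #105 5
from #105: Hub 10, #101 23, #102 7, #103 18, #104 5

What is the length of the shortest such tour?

Minimum total distance: 81 min.

Hub-#101-#102-#103-#104-#105-Hub: 29+16+25+17+5+10 = 102
Hub-#101-#102-#103-#105-#104-Hub: 29+16+25+18+5+15 = 108
Hub-#101-#102-#104-#103-#105-Hub: 29+16+12+17+18+10 = 102
Hub-#101-#102-#104-#105-#103-Hub: 29+16+12+5+18+12 = 92
Hub-#101-#102-#105-#103-#104-Hub: 29+16+7+18+17+15 = 102
Hub-#101-#102-#105-#104-#103-Hub: 29+16+7+5+17+12 = 86
Hub-#101-#103-#102-#104-#105-Hub: 29+26+25+12+5+10 = 107
Hub-#101-#103-#102-#105-#104-Hub: 29+26+25+7+5+15 = 107
Hub-#101-#103-#104-#102-#105-Hub: 29+26+17+12+7+10 = 101
Hub-#101-#103-#104-#105-#102-Hub: 29+26+17+5+7+13 = 97
Hub-#101-#103-#105-#102-#104-Hub: 29+26+18+7+12+15 = 107
Hub-#101-#103-#105-#104-#102-Hub: 29+26+18+5+12+13 = 103
Hub-#101-#104-#102-#103-#105-Hub: 29+28+12+25+18+10 = 122
Hub-#101-#104-#102-#105-#103-Hub: 29+28+12+7+18+12 = 106
… (46 more)
Hub-#103-#101-#102-#104-#105-Hub: 12+26+16+12+5+10 = 81  ← best
The minimum is 81.
One optimal route: Hub → #103 → #101 → #102 → #104 → #105 → Hub (or its reverse).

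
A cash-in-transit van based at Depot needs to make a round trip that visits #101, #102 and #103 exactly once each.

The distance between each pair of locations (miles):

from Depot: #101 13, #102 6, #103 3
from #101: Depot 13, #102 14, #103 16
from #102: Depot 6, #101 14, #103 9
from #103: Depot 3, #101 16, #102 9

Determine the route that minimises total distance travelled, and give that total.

Minimum total distance: 39 miles.

There are 3 distinct closed tours to check (reversals are equivalent).
Depot-#101-#102-#103-Depot: 13+14+9+3 = 39
Depot-#101-#103-#102-Depot: 13+16+9+6 = 44
Depot-#102-#101-#103-Depot: 6+14+16+3 = 39
The minimum is 39.
One optimal route: Depot → #101 → #102 → #103 → Depot (or its reverse).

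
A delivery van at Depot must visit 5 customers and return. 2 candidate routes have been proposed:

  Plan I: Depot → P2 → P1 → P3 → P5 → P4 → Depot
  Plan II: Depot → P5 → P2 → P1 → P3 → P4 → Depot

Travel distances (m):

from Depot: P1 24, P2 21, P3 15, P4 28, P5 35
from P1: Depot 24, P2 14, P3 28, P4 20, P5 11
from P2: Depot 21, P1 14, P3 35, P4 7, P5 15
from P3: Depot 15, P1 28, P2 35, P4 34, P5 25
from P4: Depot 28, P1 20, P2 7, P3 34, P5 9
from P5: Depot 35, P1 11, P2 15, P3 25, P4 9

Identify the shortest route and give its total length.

Plan I: 21 + 14 + 28 + 25 + 9 + 28 = 125
Plan II: 35 + 15 + 14 + 28 + 34 + 28 = 154

Shortest is Plan I, total 125 m.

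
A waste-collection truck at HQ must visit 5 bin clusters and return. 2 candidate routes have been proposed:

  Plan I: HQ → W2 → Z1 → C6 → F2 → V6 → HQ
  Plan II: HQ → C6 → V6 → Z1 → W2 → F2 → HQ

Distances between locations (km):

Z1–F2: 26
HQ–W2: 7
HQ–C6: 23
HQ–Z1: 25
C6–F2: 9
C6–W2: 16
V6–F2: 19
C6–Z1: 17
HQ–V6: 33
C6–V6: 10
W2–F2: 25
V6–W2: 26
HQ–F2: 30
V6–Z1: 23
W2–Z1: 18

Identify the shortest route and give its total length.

103 km — Plan I is the shortest.

Plan I: 7 + 18 + 17 + 9 + 19 + 33 = 103
Plan II: 23 + 10 + 23 + 18 + 25 + 30 = 129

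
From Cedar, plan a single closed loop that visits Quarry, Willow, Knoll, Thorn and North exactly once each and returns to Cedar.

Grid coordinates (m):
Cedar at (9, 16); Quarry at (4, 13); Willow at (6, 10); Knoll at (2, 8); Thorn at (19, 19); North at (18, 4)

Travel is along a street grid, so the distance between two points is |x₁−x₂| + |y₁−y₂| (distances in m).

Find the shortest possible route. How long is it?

Minimum total distance: 68 m.

There are 60 distinct closed tours to check (reversals are equivalent).
Cedar → Quarry → Willow → Knoll → Thorn → North → Cedar: 8+5+6+28+16+21 = 84
Cedar → Quarry → Willow → Knoll → North → Thorn → Cedar: 8+5+6+20+16+13 = 68
Cedar → Quarry → Willow → Thorn → Knoll → North → Cedar: 8+5+22+28+20+21 = 104
Cedar → Quarry → Willow → Thorn → North → Knoll → Cedar: 8+5+22+16+20+15 = 86
Cedar → Quarry → Willow → North → Knoll → Thorn → Cedar: 8+5+18+20+28+13 = 92
Cedar → Quarry → Willow → North → Thorn → Knoll → Cedar: 8+5+18+16+28+15 = 90
Cedar → Quarry → Knoll → Willow → Thorn → North → Cedar: 8+7+6+22+16+21 = 80
Cedar → Quarry → Knoll → Willow → North → Thorn → Cedar: 8+7+6+18+16+13 = 68
Cedar → Quarry → Knoll → Thorn → Willow → North → Cedar: 8+7+28+22+18+21 = 104
Cedar → Quarry → Knoll → Thorn → North → Willow → Cedar: 8+7+28+16+18+9 = 86
Cedar → Quarry → Knoll → North → Willow → Thorn → Cedar: 8+7+20+18+22+13 = 88
Cedar → Quarry → Knoll → North → Thorn → Willow → Cedar: 8+7+20+16+22+9 = 82
Cedar → Quarry → Thorn → Willow → Knoll → North → Cedar: 8+21+22+6+20+21 = 98
Cedar → Quarry → Thorn → Willow → North → Knoll → Cedar: 8+21+22+18+20+15 = 104
… (46 more)
The minimum is 68.
One optimal route: Cedar → Quarry → Willow → Knoll → North → Thorn → Cedar (or its reverse).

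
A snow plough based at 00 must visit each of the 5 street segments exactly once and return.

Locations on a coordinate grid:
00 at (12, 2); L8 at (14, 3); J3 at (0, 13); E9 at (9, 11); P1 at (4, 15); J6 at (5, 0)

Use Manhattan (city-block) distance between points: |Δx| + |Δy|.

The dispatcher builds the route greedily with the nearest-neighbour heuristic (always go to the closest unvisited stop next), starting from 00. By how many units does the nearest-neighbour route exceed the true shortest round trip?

Excess over optimum: 10.

From 00: L8=3, J6=9, E9=12, P1=21, J3=23 → choose L8 (3).
From L8: J6=12, E9=13, P1=22, J3=24 → choose J6 (12).
From J6: E9=15, P1=16, J3=18 → choose E9 (15).
From E9: P1=9, J3=11 → choose P1 (9).
From P1: J3=6 → choose J3 (6).
NN route 00 → L8 → J6 → E9 → P1 → J3 → 00 costs 68.
Optimal: 00 → L8 → E9 → J3 → P1 → J6 → 00 costs 58 (by enumerating all 60 distinct tours).
Excess = 68 − 58 = 10.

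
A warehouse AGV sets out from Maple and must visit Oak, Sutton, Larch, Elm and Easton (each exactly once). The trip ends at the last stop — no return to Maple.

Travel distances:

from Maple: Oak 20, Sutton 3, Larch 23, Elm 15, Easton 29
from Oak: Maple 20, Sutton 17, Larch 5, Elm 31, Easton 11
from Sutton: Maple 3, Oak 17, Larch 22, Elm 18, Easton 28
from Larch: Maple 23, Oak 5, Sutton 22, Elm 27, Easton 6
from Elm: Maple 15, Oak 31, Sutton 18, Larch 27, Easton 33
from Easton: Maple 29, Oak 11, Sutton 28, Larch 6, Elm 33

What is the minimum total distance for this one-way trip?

Minimum one-way distance = 61.

There are 5! = 120 possible orderings.
Maple - Oak - Sutton - Larch - Elm - Easton: 20+17+22+27+33 = 119
Maple - Oak - Sutton - Larch - Easton - Elm: 20+17+22+6+33 = 98
Maple - Oak - Sutton - Elm - Larch - Easton: 20+17+18+27+6 = 88
Maple - Oak - Sutton - Elm - Easton - Larch: 20+17+18+33+6 = 94
Maple - Oak - Sutton - Easton - Larch - Elm: 20+17+28+6+27 = 98
Maple - Oak - Sutton - Easton - Elm - Larch: 20+17+28+33+27 = 125
Maple - Oak - Larch - Sutton - Elm - Easton: 20+5+22+18+33 = 98
Maple - Oak - Larch - Sutton - Easton - Elm: 20+5+22+28+33 = 108
Maple - Oak - Larch - Elm - Sutton - Easton: 20+5+27+18+28 = 98
Maple - Oak - Larch - Elm - Easton - Sutton: 20+5+27+33+28 = 113
Maple - Oak - Larch - Easton - Sutton - Elm: 20+5+6+28+18 = 77
Maple - Oak - Larch - Easton - Elm - Sutton: 20+5+6+33+18 = 82
Maple - Oak - Elm - Sutton - Larch - Easton: 20+31+18+22+6 = 97
Maple - Oak - Elm - Sutton - Easton - Larch: 20+31+18+28+6 = 103
… (106 more)
Maple - Elm - Sutton - Oak - Larch - Easton: 15+18+17+5+6 = 61  ← best
The minimum is 61.
One shortest path: Maple → Elm → Sutton → Oak → Larch → Easton.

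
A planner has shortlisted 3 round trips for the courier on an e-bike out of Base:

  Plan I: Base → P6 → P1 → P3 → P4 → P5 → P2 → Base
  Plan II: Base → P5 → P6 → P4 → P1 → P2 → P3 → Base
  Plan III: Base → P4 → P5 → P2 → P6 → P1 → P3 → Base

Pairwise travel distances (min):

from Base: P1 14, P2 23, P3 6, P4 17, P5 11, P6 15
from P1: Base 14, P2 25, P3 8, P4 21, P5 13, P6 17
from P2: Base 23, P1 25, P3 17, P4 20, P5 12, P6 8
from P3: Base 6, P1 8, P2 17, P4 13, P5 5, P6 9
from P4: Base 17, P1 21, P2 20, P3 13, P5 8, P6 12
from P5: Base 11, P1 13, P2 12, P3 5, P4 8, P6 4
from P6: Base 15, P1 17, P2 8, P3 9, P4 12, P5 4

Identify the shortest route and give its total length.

76 min — Plan III is the shortest.

Plan I: 15 + 17 + 8 + 13 + 8 + 12 + 23 = 96
Plan II: 11 + 4 + 12 + 21 + 25 + 17 + 6 = 96
Plan III: 17 + 8 + 12 + 8 + 17 + 8 + 6 = 76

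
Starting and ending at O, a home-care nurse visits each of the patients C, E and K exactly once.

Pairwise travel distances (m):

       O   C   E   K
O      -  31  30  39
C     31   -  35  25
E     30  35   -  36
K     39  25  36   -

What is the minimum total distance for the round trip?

With 3 stops there are 3!/2 = 3 distinct round trips (a route and its reverse cost the same).
O → C → E → K → O: 31+35+36+39 = 141
O → C → K → E → O: 31+25+36+30 = 122
O → E → C → K → O: 30+35+25+39 = 129
The minimum is 122.
One optimal route: O → C → K → E → O (or its reverse).

Minimum total distance: 122 m.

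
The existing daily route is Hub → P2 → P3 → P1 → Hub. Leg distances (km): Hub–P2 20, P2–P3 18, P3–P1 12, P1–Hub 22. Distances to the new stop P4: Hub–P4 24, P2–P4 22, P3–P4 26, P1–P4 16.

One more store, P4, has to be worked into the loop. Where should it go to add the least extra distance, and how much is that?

Insertion cost between consecutive stops i–j is d(i,P4) + d(P4,j) − d(i,j):
  between Hub and P2: 24 + 22 − 20 = 26
  between P2 and P3: 22 + 26 − 18 = 30
  between P3 and P1: 26 + 16 − 12 = 30
  between P1 and Hub: 16 + 24 − 22 = 18
Cheapest insertion is between P1 and Hub, adding 18.
New total = 72 + 18 = 90.

+18 km — insert P4 between P1 and Hub.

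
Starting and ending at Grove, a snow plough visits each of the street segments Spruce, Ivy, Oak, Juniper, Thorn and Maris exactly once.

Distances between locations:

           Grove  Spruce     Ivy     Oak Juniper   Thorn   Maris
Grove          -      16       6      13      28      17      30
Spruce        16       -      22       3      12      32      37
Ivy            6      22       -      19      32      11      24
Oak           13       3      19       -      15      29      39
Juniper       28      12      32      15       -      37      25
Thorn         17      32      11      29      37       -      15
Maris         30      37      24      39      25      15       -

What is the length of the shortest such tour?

85 — the shortest possible round trip.

There are 360 distinct closed tours to check (reversals are equivalent).
Grove→Spruce→Ivy→Oak→Juniper→Thorn→Maris→Grove: 16+22+19+15+37+15+30 = 154
Grove→Spruce→Ivy→Oak→Juniper→Maris→Thorn→Grove: 16+22+19+15+25+15+17 = 129
Grove→Spruce→Ivy→Oak→Thorn→Juniper→Maris→Grove: 16+22+19+29+37+25+30 = 178
Grove→Spruce→Ivy→Oak→Thorn→Maris→Juniper→Grove: 16+22+19+29+15+25+28 = 154
Grove→Spruce→Ivy→Oak→Maris→Juniper→Thorn→Grove: 16+22+19+39+25+37+17 = 175
Grove→Spruce→Ivy→Oak→Maris→Thorn→Juniper→Grove: 16+22+19+39+15+37+28 = 176
Grove→Spruce→Ivy→Juniper→Oak→Thorn→Maris→Grove: 16+22+32+15+29+15+30 = 159
Grove→Spruce→Ivy→Juniper→Oak→Maris→Thorn→Grove: 16+22+32+15+39+15+17 = 156
… (352 more)
Grove→Ivy→Thorn→Maris→Juniper→Spruce→Oak→Grove: 6+11+15+25+12+3+13 = 85  ← best
The minimum is 85.
One optimal route: Grove → Ivy → Thorn → Maris → Juniper → Spruce → Oak → Grove (or its reverse).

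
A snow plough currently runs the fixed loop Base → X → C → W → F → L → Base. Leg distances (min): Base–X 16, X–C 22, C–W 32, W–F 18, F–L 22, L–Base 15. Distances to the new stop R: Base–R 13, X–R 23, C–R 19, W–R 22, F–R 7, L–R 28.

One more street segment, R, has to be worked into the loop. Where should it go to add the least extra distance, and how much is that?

Insertion cost between consecutive stops i–j is d(i,R) + d(R,j) − d(i,j):
  between Base and X: 13 + 23 − 16 = 20
  between X and C: 23 + 19 − 22 = 20
  between C and W: 19 + 22 − 32 = 9
  between W and F: 22 + 7 − 18 = 11
  between F and L: 7 + 28 − 22 = 13
  between L and Base: 28 + 13 − 15 = 26
Cheapest insertion is between C and W, adding 9.
New total = 125 + 9 = 134.

Adding 9 min by placing R on the C–W leg.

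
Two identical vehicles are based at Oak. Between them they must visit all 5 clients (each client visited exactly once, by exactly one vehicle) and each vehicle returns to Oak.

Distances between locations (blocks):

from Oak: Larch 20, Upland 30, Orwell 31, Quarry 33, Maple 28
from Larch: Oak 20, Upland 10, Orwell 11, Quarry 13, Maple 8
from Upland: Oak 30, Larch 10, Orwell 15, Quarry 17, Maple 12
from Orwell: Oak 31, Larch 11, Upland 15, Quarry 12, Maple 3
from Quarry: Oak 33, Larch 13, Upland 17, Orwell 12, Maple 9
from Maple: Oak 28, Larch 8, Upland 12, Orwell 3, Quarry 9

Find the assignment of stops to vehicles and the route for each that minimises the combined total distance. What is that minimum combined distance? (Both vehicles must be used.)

Minimum combined distance: 130 blocks.

Check every non-empty split of the stops between the two vehicles; for each half take its own optimal tour:
  {Larch} + {Upland, Orwell, Quarry, Maple}: 40 + 90 = 130
  {Upland} + {Larch, Orwell, Quarry, Maple}: 60 + 76 = 136
  {Larch, Upland} + {Orwell, Quarry, Maple}: 60 + 76 = 136
  {Orwell} + {Larch, Upland, Quarry, Maple}: 62 + 84 = 146
  {Larch, Orwell} + {Upland, Quarry, Maple}: 62 + 84 = 146
  {Upland, Orwell} + {Larch, Quarry, Maple}: 76 + 70 = 146
  … (15 splits in total)
Best: vehicle 1 Oak → Larch → Oak = 40; vehicle 2 Oak → Upland → Orwell → Maple → Quarry → Oak = 90; combined 130.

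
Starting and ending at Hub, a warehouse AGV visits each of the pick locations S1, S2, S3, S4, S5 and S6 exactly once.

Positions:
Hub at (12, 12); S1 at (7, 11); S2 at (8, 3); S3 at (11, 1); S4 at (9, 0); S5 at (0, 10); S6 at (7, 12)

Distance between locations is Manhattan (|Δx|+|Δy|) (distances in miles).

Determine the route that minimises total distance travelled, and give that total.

48 miles — the shortest possible round trip.

There are 360 distinct closed tours to check (reversals are equivalent).
Hub - S1 - S2 - S3 - S4 - S5 - S6 - Hub: 6+9+5+3+19+9+5 = 56
Hub - S1 - S2 - S3 - S4 - S6 - S5 - Hub: 6+9+5+3+14+9+14 = 60
Hub - S1 - S2 - S3 - S5 - S4 - S6 - Hub: 6+9+5+20+19+14+5 = 78
Hub - S1 - S2 - S3 - S5 - S6 - S4 - Hub: 6+9+5+20+9+14+15 = 78
Hub - S1 - S2 - S3 - S6 - S4 - S5 - Hub: 6+9+5+15+14+19+14 = 82
Hub - S1 - S2 - S3 - S6 - S5 - S4 - Hub: 6+9+5+15+9+19+15 = 78
Hub - S1 - S2 - S4 - S3 - S5 - S6 - Hub: 6+9+4+3+20+9+5 = 56
Hub - S1 - S2 - S4 - S3 - S6 - S5 - Hub: 6+9+4+3+15+9+14 = 60
… (352 more)
Hub - S3 - S4 - S2 - S5 - S1 - S6 - Hub: 12+3+4+15+8+1+5 = 48  ← best
The minimum is 48.
One optimal route: Hub → S3 → S4 → S2 → S5 → S1 → S6 → Hub (or its reverse).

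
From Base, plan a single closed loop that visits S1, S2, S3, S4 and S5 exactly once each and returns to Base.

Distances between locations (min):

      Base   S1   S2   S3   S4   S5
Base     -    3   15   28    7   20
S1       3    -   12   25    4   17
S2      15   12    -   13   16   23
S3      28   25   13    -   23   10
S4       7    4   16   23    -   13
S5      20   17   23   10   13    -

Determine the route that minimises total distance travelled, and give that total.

Base - S1 - S2 - S3 - S4 - S5 - Base: 3+12+13+23+13+20 = 84
Base - S1 - S2 - S3 - S5 - S4 - Base: 3+12+13+10+13+7 = 58
Base - S1 - S2 - S4 - S3 - S5 - Base: 3+12+16+23+10+20 = 84
Base - S1 - S2 - S4 - S5 - S3 - Base: 3+12+16+13+10+28 = 82
Base - S1 - S2 - S5 - S3 - S4 - Base: 3+12+23+10+23+7 = 78
Base - S1 - S2 - S5 - S4 - S3 - Base: 3+12+23+13+23+28 = 102
Base - S1 - S3 - S2 - S4 - S5 - Base: 3+25+13+16+13+20 = 90
Base - S1 - S3 - S2 - S5 - S4 - Base: 3+25+13+23+13+7 = 84
Base - S1 - S3 - S4 - S2 - S5 - Base: 3+25+23+16+23+20 = 110
Base - S1 - S3 - S4 - S5 - S2 - Base: 3+25+23+13+23+15 = 102
Base - S1 - S3 - S5 - S2 - S4 - Base: 3+25+10+23+16+7 = 84
Base - S1 - S3 - S5 - S4 - S2 - Base: 3+25+10+13+16+15 = 82
Base - S1 - S4 - S2 - S3 - S5 - Base: 3+4+16+13+10+20 = 66
Base - S1 - S4 - S2 - S5 - S3 - Base: 3+4+16+23+10+28 = 84
… (46 more)
The minimum is 58.
One optimal route: Base → S1 → S2 → S3 → S5 → S4 → Base (or its reverse).

58 min — the shortest possible round trip.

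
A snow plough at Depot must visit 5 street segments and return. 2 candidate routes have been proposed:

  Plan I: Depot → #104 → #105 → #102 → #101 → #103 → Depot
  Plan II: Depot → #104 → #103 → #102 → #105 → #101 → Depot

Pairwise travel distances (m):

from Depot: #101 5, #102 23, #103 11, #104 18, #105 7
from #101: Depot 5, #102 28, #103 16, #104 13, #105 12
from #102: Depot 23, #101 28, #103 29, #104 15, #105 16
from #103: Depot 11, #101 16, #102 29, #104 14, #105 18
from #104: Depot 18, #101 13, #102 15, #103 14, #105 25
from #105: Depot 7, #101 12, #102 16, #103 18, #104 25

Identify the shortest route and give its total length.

Plan I: 18 + 25 + 16 + 28 + 16 + 11 = 114
Plan II: 18 + 14 + 29 + 16 + 12 + 5 = 94

Shortest is Plan II, total 94 m.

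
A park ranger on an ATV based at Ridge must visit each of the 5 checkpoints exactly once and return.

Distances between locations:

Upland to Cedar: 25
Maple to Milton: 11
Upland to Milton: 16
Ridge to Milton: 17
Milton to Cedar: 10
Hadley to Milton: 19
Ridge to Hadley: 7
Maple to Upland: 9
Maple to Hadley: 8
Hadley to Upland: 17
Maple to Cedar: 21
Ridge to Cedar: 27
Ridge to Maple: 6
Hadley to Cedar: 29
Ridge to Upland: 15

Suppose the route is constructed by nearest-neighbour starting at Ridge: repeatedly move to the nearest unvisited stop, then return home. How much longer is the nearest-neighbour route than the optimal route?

Excess over optimum: 8.

Ridge: Maple=6, Hadley=7, Upland=15, Milton=17, Cedar=27 ⇒ Maple
Maple: Hadley=8, Upland=9, Milton=11, Cedar=21 ⇒ Hadley
Hadley: Upland=17, Milton=19, Cedar=29 ⇒ Upland
Upland: Milton=16, Cedar=25 ⇒ Milton
Milton: Cedar=10 ⇒ Cedar
NN route Ridge → Maple → Hadley → Upland → Milton → Cedar → Ridge costs 84.
Optimal: Ridge → Maple → Upland → Cedar → Milton → Hadley → Ridge costs 76 (by enumerating all 60 distinct tours).
Excess = 84 − 76 = 8.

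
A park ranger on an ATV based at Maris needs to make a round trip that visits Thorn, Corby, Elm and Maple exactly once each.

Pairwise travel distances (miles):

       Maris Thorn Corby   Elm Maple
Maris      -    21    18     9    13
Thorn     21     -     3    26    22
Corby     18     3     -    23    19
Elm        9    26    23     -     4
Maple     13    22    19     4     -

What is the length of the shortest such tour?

Maris → Thorn → Corby → Elm → Maple → Maris: 21+3+23+4+13 = 64
Maris → Thorn → Corby → Maple → Elm → Maris: 21+3+19+4+9 = 56
Maris → Thorn → Elm → Corby → Maple → Maris: 21+26+23+19+13 = 102
Maris → Thorn → Elm → Maple → Corby → Maris: 21+26+4+19+18 = 88
Maris → Thorn → Maple → Corby → Elm → Maris: 21+22+19+23+9 = 94
Maris → Thorn → Maple → Elm → Corby → Maris: 21+22+4+23+18 = 88
Maris → Corby → Thorn → Elm → Maple → Maris: 18+3+26+4+13 = 64
Maris → Corby → Thorn → Maple → Elm → Maris: 18+3+22+4+9 = 56
Maris → Corby → Elm → Thorn → Maple → Maris: 18+23+26+22+13 = 102
Maris → Corby → Maple → Thorn → Elm → Maris: 18+19+22+26+9 = 94
Maris → Elm → Thorn → Corby → Maple → Maris: 9+26+3+19+13 = 70
Maris → Elm → Corby → Thorn → Maple → Maris: 9+23+3+22+13 = 70
The minimum is 56.
One optimal route: Maris → Thorn → Corby → Maple → Elm → Maris (or its reverse).

Minimum total distance: 56 miles.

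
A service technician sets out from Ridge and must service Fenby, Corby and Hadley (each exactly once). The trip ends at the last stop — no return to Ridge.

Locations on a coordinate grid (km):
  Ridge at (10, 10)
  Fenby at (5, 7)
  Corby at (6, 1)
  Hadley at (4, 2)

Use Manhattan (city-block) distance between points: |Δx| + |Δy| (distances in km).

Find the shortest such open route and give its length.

17 km — the minimum one-way total.

There are 3! = 6 possible orderings.
Ridge - Fenby - Corby - Hadley: 8+7+3 = 18
Ridge - Fenby - Hadley - Corby: 8+6+3 = 17
Ridge - Corby - Fenby - Hadley: 13+7+6 = 26
Ridge - Corby - Hadley - Fenby: 13+3+6 = 22
Ridge - Hadley - Fenby - Corby: 14+6+7 = 27
Ridge - Hadley - Corby - Fenby: 14+3+7 = 24
The minimum is 17.
One shortest path: Ridge → Fenby → Hadley → Corby.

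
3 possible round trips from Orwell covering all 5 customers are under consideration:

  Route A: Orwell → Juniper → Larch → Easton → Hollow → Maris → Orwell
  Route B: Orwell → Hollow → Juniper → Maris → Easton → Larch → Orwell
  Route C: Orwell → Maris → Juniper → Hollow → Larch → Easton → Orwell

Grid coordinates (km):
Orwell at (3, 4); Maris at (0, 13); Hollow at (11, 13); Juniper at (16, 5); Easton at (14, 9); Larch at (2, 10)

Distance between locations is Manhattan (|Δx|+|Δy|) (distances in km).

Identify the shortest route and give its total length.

Shortest is Route A, total 76 km.

Route A: 14 + 19 + 13 + 7 + 11 + 12 = 76
Route B: 17 + 13 + 24 + 18 + 13 + 7 = 92
Route C: 12 + 24 + 13 + 12 + 13 + 16 = 90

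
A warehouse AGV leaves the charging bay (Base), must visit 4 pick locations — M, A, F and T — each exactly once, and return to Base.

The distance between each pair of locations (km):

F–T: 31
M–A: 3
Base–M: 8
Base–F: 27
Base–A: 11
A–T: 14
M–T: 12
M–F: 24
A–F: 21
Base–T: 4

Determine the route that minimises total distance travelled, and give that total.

Base → M → A → F → T → Base: 8+3+21+31+4 = 67
Base → M → A → T → F → Base: 8+3+14+31+27 = 83
Base → M → F → A → T → Base: 8+24+21+14+4 = 71
Base → M → F → T → A → Base: 8+24+31+14+11 = 88
Base → M → T → A → F → Base: 8+12+14+21+27 = 82
Base → M → T → F → A → Base: 8+12+31+21+11 = 83
Base → A → M → F → T → Base: 11+3+24+31+4 = 73
Base → A → M → T → F → Base: 11+3+12+31+27 = 84
Base → A → F → M → T → Base: 11+21+24+12+4 = 72
Base → A → T → M → F → Base: 11+14+12+24+27 = 88
Base → F → M → A → T → Base: 27+24+3+14+4 = 72
Base → F → A → M → T → Base: 27+21+3+12+4 = 67
The minimum is 67.
One optimal route: Base → M → A → F → T → Base (or its reverse).

67 km — the shortest possible round trip.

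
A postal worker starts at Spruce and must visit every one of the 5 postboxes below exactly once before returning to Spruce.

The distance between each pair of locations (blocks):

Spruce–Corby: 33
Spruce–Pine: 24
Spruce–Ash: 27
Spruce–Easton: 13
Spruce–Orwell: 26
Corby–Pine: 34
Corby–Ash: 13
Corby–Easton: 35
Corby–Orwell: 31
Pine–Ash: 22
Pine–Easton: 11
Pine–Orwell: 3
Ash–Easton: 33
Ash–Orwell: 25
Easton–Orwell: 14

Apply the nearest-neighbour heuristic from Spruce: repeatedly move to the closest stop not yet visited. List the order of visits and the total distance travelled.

Spruce → [Easton:13 / Pine:24 / Orwell:26 / Ash:27 / Corby:33] → Easton (13)
Easton → [Pine:11 / Orwell:14 / Ash:33 / Corby:35] → Pine (11)
Pine → [Orwell:3 / Ash:22 / Corby:34] → Orwell (3)
Orwell → [Ash:25 / Corby:31] → Ash (25)
Ash → [Corby:13] → Corby (13)
Return Corby→Spruce: 33.
Total = 13 + 11 + 3 + 25 + 13 + 33 = 98.

98 blocks along Spruce → Easton → Pine → Orwell → Ash → Corby → Spruce.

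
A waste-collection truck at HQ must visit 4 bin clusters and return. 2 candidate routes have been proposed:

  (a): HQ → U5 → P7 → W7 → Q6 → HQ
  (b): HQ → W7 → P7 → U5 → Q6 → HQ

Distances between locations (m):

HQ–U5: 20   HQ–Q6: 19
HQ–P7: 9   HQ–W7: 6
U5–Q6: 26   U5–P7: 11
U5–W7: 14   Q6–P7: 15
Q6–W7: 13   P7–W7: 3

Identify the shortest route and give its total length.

(a): 20 + 11 + 3 + 13 + 19 = 66
(b): 6 + 3 + 11 + 26 + 19 = 65

Shortest is (b), total 65 m.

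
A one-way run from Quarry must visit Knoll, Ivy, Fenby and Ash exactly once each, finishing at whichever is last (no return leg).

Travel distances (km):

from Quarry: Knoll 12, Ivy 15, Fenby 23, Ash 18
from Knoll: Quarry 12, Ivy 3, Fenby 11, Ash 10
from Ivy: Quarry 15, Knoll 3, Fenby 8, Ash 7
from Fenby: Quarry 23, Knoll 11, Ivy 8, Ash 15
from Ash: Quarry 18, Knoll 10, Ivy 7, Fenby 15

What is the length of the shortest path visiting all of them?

There are 4! = 24 possible orderings.
Quarry - Knoll - Ivy - Fenby - Ash: 12+3+8+15 = 38
Quarry - Knoll - Ivy - Ash - Fenby: 12+3+7+15 = 37
Quarry - Knoll - Fenby - Ivy - Ash: 12+11+8+7 = 38
Quarry - Knoll - Fenby - Ash - Ivy: 12+11+15+7 = 45
Quarry - Knoll - Ash - Ivy - Fenby: 12+10+7+8 = 37
Quarry - Knoll - Ash - Fenby - Ivy: 12+10+15+8 = 45
Quarry - Ivy - Knoll - Fenby - Ash: 15+3+11+15 = 44
Quarry - Ivy - Knoll - Ash - Fenby: 15+3+10+15 = 43
Quarry - Ivy - Fenby - Knoll - Ash: 15+8+11+10 = 44
Quarry - Ivy - Fenby - Ash - Knoll: 15+8+15+10 = 48
Quarry - Ivy - Ash - Knoll - Fenby: 15+7+10+11 = 43
Quarry - Ivy - Ash - Fenby - Knoll: 15+7+15+11 = 48
Quarry - Fenby - Knoll - Ivy - Ash: 23+11+3+7 = 44
Quarry - Fenby - Knoll - Ash - Ivy: 23+11+10+7 = 51
… (10 more)
The minimum is 37.
One shortest path: Quarry → Knoll → Ivy → Ash → Fenby.

Shortest open route: 37 km.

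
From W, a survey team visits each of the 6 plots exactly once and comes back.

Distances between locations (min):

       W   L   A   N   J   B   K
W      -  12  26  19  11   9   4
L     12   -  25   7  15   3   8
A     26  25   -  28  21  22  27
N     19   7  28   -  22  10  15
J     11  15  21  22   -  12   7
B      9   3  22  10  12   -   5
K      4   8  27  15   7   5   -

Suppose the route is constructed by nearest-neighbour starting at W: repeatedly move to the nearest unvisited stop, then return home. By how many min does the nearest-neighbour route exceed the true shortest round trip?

The nearest-neighbour route is 9 min longer than optimal.

W: K=4, B=9, J=11, L=12, N=19, A=26 ⇒ K
K: B=5, J=7, L=8, N=15, A=27 ⇒ B
B: L=3, N=10, J=12, A=22 ⇒ L
L: N=7, J=15, A=25 ⇒ N
N: J=22, A=28 ⇒ J
J: A=21 ⇒ A
NN route W → K → B → L → N → J → A → W costs 88.
Optimal: W → J → A → N → L → B → K → W costs 79 (by enumerating all 360 distinct tours).
Excess = 88 − 79 = 9.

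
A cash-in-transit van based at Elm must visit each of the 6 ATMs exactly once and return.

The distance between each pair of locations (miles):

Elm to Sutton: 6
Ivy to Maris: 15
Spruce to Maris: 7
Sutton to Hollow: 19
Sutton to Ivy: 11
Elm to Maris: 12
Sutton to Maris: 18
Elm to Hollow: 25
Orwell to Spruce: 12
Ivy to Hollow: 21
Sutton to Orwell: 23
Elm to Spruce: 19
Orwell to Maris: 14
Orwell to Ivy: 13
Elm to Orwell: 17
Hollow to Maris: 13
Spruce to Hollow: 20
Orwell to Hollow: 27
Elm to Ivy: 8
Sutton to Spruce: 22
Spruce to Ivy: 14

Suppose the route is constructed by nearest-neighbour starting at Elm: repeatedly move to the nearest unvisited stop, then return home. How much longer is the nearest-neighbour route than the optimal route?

Excess over optimum: 9 miles.

Elm: Sutton=6, Ivy=8, Maris=12, Orwell=17, Spruce=19, Hollow=25 ⇒ Sutton
Sutton: Ivy=11, Maris=18, Hollow=19, Spruce=22, Orwell=23 ⇒ Ivy
Ivy: Orwell=13, Spruce=14, Maris=15, Hollow=21 ⇒ Orwell
Orwell: Spruce=12, Maris=14, Hollow=27 ⇒ Spruce
Spruce: Maris=7, Hollow=20 ⇒ Maris
Maris: Hollow=13 ⇒ Hollow
NN route Elm → Sutton → Ivy → Orwell → Spruce → Maris → Hollow → Elm costs 87.
Optimal: Elm → Sutton → Hollow → Maris → Spruce → Orwell → Ivy → Elm costs 78 (by enumerating all 360 distinct tours).
Excess = 87 − 78 = 9.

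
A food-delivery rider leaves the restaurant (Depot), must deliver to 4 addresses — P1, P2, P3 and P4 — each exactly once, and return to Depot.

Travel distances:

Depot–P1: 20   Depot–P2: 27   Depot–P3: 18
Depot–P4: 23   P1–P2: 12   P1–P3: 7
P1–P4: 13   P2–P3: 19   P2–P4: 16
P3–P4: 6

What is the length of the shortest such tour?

There are 12 distinct closed tours to check (reversals are equivalent).
Depot-P1-P2-P3-P4-Depot: 20+12+19+6+23 = 80
Depot-P1-P2-P4-P3-Depot: 20+12+16+6+18 = 72
Depot-P1-P3-P2-P4-Depot: 20+7+19+16+23 = 85
Depot-P1-P3-P4-P2-Depot: 20+7+6+16+27 = 76
Depot-P1-P4-P2-P3-Depot: 20+13+16+19+18 = 86
Depot-P1-P4-P3-P2-Depot: 20+13+6+19+27 = 85
Depot-P2-P1-P3-P4-Depot: 27+12+7+6+23 = 75
Depot-P2-P1-P4-P3-Depot: 27+12+13+6+18 = 76
Depot-P2-P3-P1-P4-Depot: 27+19+7+13+23 = 89
Depot-P2-P4-P1-P3-Depot: 27+16+13+7+18 = 81
Depot-P3-P1-P2-P4-Depot: 18+7+12+16+23 = 76
Depot-P3-P2-P1-P4-Depot: 18+19+12+13+23 = 85
The minimum is 72.
One optimal route: Depot → P1 → P2 → P4 → P3 → Depot (or its reverse).

72 — the shortest possible round trip.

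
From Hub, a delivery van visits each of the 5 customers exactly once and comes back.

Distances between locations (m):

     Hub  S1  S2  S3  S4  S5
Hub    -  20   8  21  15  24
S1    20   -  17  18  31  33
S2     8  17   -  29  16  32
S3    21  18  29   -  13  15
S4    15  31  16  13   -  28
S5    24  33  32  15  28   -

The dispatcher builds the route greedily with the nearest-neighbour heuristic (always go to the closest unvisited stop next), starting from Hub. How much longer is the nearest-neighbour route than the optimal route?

4 m longer than the optimal tour.

From Hub: S2=8, S4=15, S1=20, S3=21, S5=24 → choose S2 (8).
From S2: S4=16, S1=17, S3=29, S5=32 → choose S4 (16).
From S4: S3=13, S5=28, S1=31 → choose S3 (13).
From S3: S5=15, S1=18 → choose S5 (15).
From S5: S1=33 → choose S1 (33).
NN route Hub → S2 → S4 → S3 → S5 → S1 → Hub costs 105.
Optimal: Hub → S2 → S1 → S3 → S5 → S4 → Hub costs 101 (by enumerating all 60 distinct tours).
Excess = 105 − 101 = 4.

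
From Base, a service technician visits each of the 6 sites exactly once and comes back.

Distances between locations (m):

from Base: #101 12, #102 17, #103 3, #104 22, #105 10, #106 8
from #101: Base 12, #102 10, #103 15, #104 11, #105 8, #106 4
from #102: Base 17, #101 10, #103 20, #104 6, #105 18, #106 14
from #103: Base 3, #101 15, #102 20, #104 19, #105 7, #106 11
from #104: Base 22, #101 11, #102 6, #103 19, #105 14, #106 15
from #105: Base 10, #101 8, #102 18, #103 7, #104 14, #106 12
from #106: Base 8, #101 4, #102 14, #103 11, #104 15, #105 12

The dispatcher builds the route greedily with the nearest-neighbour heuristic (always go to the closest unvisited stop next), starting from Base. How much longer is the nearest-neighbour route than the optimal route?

12 m longer than the optimal tour.

Base: #103=3, #106=8, #105=10, #101=12, #102=17, #104=22 ⇒ #103
#103: #105=7, #106=11, #101=15, #104=19, #102=20 ⇒ #105
#105: #101=8, #106=12, #104=14, #102=18 ⇒ #101
#101: #106=4, #102=10, #104=11 ⇒ #106
#106: #102=14, #104=15 ⇒ #102
#102: #104=6 ⇒ #104
NN route Base → #103 → #105 → #101 → #106 → #102 → #104 → Base costs 64.
Optimal: Base → #103 → #105 → #104 → #102 → #101 → #106 → Base costs 52 (by enumerating all 360 distinct tours).
Excess = 64 − 52 = 12.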